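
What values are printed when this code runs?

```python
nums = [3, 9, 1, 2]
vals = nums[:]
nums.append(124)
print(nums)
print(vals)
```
[3, 9, 1, 2, 124]
[3, 9, 1, 2]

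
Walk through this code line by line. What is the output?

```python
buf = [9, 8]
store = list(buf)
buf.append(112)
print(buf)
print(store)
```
[9, 8, 112]
[9, 8]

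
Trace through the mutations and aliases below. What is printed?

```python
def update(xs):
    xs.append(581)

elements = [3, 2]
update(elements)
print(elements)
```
[3, 2, 581]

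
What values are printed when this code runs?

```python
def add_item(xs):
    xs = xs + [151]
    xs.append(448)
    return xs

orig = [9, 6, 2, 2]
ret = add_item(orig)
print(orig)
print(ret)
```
[9, 6, 2, 2]
[9, 6, 2, 2, 151, 448]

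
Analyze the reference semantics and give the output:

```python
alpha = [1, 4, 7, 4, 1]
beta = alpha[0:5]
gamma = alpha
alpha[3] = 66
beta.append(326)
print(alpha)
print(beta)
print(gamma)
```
[1, 4, 7, 66, 1]
[1, 4, 7, 4, 1, 326]
[1, 4, 7, 66, 1]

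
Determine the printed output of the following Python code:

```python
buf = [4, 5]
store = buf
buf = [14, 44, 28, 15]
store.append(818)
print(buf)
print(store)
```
[14, 44, 28, 15]
[4, 5, 818]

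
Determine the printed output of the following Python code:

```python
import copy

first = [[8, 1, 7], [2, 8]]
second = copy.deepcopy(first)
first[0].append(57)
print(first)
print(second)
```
[[8, 1, 7, 57], [2, 8]]
[[8, 1, 7], [2, 8]]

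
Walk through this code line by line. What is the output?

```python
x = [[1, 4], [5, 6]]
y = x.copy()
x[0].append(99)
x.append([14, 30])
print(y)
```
[[1, 4, 99], [5, 6]]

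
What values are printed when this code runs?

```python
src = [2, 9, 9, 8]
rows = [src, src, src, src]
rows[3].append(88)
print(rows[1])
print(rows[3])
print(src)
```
[2, 9, 9, 8, 88]
[2, 9, 9, 8, 88]
[2, 9, 9, 8, 88]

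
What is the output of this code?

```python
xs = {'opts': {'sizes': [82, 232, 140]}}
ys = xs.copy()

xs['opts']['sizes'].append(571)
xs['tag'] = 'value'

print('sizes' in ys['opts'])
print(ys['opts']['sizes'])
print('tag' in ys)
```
True
[82, 232, 140, 571]
False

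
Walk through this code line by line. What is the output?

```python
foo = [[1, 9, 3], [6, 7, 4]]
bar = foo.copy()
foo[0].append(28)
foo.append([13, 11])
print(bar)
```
[[1, 9, 3, 28], [6, 7, 4]]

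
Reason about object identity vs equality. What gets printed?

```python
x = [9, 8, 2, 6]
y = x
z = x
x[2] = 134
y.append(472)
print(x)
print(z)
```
[9, 8, 134, 6, 472]
[9, 8, 134, 6, 472]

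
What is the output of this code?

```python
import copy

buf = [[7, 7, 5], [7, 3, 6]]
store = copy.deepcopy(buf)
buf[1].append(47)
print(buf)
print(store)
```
[[7, 7, 5], [7, 3, 6, 47]]
[[7, 7, 5], [7, 3, 6]]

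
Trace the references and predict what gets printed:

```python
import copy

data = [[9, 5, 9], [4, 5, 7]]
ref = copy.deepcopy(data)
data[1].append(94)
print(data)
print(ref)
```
[[9, 5, 9], [4, 5, 7, 94]]
[[9, 5, 9], [4, 5, 7]]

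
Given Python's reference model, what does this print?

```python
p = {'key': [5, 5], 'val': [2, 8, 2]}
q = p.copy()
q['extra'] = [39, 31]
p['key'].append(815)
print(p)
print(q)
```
{'key': [5, 5, 815], 'val': [2, 8, 2]}
{'key': [5, 5, 815], 'val': [2, 8, 2], 'extra': [39, 31]}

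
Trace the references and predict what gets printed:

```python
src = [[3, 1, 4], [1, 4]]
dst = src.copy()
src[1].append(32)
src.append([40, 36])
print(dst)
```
[[3, 1, 4], [1, 4, 32]]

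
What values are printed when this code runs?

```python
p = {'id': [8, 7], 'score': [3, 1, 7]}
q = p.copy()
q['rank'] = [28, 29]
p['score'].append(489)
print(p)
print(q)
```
{'id': [8, 7], 'score': [3, 1, 7, 489]}
{'id': [8, 7], 'score': [3, 1, 7, 489], 'rank': [28, 29]}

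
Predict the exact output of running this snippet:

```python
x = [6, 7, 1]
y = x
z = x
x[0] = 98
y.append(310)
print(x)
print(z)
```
[98, 7, 1, 310]
[98, 7, 1, 310]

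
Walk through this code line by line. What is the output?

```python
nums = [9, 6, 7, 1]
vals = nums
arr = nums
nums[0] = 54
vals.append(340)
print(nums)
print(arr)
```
[54, 6, 7, 1, 340]
[54, 6, 7, 1, 340]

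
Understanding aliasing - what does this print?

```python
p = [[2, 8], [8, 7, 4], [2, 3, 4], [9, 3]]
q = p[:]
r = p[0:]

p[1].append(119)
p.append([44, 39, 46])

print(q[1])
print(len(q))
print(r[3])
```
[8, 7, 4, 119]
4
[9, 3]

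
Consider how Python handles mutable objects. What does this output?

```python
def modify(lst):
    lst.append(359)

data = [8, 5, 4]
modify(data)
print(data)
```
[8, 5, 4, 359]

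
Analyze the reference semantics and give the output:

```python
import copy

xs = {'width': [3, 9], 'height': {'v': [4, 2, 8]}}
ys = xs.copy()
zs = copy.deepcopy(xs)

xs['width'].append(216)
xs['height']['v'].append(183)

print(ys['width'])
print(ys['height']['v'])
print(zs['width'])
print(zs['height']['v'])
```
[3, 9, 216]
[4, 2, 8, 183]
[3, 9]
[4, 2, 8]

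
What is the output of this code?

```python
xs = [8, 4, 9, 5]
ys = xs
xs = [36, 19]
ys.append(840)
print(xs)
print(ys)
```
[36, 19]
[8, 4, 9, 5, 840]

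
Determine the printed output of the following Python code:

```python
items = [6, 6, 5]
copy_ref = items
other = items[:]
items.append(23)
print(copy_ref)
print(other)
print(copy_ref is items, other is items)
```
[6, 6, 5, 23]
[6, 6, 5]
True False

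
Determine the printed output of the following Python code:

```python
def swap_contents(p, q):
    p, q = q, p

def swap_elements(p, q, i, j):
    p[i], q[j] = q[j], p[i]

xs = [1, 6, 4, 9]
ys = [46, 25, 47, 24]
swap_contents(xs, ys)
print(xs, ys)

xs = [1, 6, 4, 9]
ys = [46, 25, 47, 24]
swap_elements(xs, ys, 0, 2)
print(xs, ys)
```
[1, 6, 4, 9] [46, 25, 47, 24]
[47, 6, 4, 9] [46, 25, 1, 24]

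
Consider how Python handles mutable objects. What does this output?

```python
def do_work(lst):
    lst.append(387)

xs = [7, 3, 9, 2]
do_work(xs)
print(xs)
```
[7, 3, 9, 2, 387]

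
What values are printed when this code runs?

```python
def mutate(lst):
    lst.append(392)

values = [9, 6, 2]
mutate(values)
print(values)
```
[9, 6, 2, 392]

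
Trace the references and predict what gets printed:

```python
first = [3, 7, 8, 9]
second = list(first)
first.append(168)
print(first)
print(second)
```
[3, 7, 8, 9, 168]
[3, 7, 8, 9]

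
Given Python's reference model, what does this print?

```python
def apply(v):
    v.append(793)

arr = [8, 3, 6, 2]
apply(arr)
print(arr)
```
[8, 3, 6, 2, 793]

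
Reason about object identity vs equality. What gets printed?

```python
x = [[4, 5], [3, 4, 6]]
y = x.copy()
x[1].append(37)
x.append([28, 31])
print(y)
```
[[4, 5], [3, 4, 6, 37]]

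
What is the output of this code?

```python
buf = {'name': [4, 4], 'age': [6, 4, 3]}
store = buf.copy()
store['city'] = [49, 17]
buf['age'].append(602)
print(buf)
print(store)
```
{'name': [4, 4], 'age': [6, 4, 3, 602]}
{'name': [4, 4], 'age': [6, 4, 3, 602], 'city': [49, 17]}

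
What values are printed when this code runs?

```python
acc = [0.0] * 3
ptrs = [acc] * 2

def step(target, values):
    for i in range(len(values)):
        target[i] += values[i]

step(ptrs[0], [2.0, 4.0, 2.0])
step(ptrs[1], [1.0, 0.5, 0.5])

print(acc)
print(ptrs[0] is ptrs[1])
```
[3.0, 4.5, 2.5]
True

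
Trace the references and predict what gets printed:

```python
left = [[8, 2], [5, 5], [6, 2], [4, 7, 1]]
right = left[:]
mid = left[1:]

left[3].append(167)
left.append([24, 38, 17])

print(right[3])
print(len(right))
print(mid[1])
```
[4, 7, 1, 167]
4
[6, 2]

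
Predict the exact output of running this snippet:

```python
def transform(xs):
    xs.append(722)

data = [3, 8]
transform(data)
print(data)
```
[3, 8, 722]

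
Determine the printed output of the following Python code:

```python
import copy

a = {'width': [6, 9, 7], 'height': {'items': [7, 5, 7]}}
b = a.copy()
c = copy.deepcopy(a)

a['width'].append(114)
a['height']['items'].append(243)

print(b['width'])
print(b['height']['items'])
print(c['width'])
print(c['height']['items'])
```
[6, 9, 7, 114]
[7, 5, 7, 243]
[6, 9, 7]
[7, 5, 7]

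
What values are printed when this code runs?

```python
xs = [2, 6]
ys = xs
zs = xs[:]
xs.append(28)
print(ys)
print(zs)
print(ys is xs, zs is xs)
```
[2, 6, 28]
[2, 6]
True False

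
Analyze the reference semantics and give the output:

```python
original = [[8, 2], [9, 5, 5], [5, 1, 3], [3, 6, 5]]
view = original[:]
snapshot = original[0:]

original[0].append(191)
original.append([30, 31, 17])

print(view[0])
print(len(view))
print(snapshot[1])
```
[8, 2, 191]
4
[9, 5, 5]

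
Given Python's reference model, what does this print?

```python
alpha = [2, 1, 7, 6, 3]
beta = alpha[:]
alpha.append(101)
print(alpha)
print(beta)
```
[2, 1, 7, 6, 3, 101]
[2, 1, 7, 6, 3]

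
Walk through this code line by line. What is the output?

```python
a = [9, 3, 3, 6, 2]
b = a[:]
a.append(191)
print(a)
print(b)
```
[9, 3, 3, 6, 2, 191]
[9, 3, 3, 6, 2]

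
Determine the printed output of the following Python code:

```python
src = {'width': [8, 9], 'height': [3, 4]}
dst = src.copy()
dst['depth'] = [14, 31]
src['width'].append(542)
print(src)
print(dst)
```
{'width': [8, 9, 542], 'height': [3, 4]}
{'width': [8, 9, 542], 'height': [3, 4], 'depth': [14, 31]}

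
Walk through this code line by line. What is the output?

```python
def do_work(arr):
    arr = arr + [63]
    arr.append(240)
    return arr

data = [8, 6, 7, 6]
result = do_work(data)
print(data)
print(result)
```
[8, 6, 7, 6]
[8, 6, 7, 6, 63, 240]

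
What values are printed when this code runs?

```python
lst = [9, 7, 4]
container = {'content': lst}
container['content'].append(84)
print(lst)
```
[9, 7, 4, 84]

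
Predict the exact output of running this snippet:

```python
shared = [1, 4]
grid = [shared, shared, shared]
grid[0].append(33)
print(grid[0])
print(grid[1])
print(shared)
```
[1, 4, 33]
[1, 4, 33]
[1, 4, 33]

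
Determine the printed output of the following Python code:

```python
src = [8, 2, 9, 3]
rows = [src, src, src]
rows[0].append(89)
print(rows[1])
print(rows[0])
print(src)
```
[8, 2, 9, 3, 89]
[8, 2, 9, 3, 89]
[8, 2, 9, 3, 89]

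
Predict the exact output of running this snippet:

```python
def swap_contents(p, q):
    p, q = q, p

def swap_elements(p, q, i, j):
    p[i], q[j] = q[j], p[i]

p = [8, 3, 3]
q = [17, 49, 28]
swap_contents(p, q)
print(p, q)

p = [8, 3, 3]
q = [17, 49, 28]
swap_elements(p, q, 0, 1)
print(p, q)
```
[8, 3, 3] [17, 49, 28]
[49, 3, 3] [17, 8, 28]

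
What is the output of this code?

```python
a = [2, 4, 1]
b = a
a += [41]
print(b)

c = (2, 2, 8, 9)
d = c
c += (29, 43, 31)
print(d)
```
[2, 4, 1, 41]
(2, 2, 8, 9)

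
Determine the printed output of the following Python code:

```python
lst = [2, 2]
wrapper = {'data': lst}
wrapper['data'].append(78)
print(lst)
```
[2, 2, 78]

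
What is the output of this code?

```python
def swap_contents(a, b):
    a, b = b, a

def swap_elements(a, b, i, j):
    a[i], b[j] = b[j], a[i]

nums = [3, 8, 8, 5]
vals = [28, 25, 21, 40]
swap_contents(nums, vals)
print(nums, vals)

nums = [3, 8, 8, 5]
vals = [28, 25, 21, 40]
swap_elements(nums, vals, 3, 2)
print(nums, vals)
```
[3, 8, 8, 5] [28, 25, 21, 40]
[3, 8, 8, 21] [28, 25, 5, 40]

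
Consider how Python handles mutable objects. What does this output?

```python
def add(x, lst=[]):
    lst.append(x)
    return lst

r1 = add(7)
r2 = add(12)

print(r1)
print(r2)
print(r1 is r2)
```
[7, 12]
[7, 12]
True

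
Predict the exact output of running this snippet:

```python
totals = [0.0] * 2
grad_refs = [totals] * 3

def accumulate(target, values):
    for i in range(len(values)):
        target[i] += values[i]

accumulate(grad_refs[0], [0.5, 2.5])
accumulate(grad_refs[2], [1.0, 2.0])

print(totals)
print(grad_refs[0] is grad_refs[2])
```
[1.5, 4.5]
True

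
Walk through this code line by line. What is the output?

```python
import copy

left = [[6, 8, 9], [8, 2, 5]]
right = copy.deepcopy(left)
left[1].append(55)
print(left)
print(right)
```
[[6, 8, 9], [8, 2, 5, 55]]
[[6, 8, 9], [8, 2, 5]]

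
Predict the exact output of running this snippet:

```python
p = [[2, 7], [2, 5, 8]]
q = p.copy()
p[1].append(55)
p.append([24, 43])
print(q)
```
[[2, 7], [2, 5, 8, 55]]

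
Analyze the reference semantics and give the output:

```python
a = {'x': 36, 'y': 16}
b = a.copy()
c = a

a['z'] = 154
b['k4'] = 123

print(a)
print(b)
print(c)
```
{'x': 36, 'y': 16, 'z': 154}
{'x': 36, 'y': 16, 'k4': 123}
{'x': 36, 'y': 16, 'z': 154}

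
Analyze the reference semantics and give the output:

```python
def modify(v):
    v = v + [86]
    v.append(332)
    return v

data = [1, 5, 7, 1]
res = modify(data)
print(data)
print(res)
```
[1, 5, 7, 1]
[1, 5, 7, 1, 86, 332]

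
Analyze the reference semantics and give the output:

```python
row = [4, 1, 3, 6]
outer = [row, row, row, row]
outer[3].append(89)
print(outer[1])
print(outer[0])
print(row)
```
[4, 1, 3, 6, 89]
[4, 1, 3, 6, 89]
[4, 1, 3, 6, 89]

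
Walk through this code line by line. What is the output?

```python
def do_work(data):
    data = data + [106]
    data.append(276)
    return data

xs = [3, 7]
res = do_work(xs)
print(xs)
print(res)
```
[3, 7]
[3, 7, 106, 276]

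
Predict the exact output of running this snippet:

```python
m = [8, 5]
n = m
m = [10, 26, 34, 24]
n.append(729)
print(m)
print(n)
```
[10, 26, 34, 24]
[8, 5, 729]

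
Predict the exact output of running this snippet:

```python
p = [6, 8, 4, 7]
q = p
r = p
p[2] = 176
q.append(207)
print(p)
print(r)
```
[6, 8, 176, 7, 207]
[6, 8, 176, 7, 207]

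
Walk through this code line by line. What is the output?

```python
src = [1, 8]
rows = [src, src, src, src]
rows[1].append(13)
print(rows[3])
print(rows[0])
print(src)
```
[1, 8, 13]
[1, 8, 13]
[1, 8, 13]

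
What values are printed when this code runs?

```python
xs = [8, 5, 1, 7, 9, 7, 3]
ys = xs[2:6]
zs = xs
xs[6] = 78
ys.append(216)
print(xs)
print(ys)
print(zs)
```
[8, 5, 1, 7, 9, 7, 78]
[1, 7, 9, 7, 216]
[8, 5, 1, 7, 9, 7, 78]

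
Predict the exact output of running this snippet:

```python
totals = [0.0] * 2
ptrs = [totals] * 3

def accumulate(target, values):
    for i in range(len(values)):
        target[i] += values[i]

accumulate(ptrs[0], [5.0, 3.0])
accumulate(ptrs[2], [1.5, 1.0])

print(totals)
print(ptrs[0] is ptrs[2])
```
[6.5, 4.0]
True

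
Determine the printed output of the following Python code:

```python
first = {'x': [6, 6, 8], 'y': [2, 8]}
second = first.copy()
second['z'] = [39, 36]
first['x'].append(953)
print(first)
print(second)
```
{'x': [6, 6, 8, 953], 'y': [2, 8]}
{'x': [6, 6, 8, 953], 'y': [2, 8], 'z': [39, 36]}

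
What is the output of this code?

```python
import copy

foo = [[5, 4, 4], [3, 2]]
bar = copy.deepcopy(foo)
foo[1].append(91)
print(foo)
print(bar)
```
[[5, 4, 4], [3, 2, 91]]
[[5, 4, 4], [3, 2]]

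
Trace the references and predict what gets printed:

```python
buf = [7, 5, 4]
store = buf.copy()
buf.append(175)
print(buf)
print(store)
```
[7, 5, 4, 175]
[7, 5, 4]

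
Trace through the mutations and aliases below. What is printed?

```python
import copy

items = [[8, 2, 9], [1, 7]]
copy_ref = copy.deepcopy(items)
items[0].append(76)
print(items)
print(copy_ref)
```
[[8, 2, 9, 76], [1, 7]]
[[8, 2, 9], [1, 7]]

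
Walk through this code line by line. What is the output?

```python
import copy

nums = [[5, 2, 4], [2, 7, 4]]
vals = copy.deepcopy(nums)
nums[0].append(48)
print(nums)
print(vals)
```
[[5, 2, 4, 48], [2, 7, 4]]
[[5, 2, 4], [2, 7, 4]]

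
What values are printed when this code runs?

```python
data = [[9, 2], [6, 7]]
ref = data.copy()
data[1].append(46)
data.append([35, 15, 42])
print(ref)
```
[[9, 2], [6, 7, 46]]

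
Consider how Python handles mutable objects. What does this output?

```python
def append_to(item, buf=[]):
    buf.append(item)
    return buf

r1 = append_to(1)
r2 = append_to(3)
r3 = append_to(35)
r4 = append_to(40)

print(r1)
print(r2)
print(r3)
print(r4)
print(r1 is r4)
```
[1, 3, 35, 40]
[1, 3, 35, 40]
[1, 3, 35, 40]
[1, 3, 35, 40]
True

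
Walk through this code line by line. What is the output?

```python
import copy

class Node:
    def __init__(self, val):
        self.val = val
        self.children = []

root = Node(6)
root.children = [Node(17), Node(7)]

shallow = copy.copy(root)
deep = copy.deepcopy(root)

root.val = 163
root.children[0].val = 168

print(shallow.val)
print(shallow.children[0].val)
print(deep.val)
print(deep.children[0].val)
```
6
168
6
17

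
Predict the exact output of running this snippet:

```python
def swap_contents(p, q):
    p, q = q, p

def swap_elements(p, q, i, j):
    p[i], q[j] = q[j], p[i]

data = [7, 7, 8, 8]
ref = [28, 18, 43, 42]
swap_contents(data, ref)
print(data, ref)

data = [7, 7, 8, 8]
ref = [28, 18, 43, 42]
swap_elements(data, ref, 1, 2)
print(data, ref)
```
[7, 7, 8, 8] [28, 18, 43, 42]
[7, 43, 8, 8] [28, 18, 7, 42]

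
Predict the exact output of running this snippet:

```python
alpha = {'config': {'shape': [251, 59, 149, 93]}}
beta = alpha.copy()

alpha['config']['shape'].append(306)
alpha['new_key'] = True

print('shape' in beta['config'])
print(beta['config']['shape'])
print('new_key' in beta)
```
True
[251, 59, 149, 93, 306]
False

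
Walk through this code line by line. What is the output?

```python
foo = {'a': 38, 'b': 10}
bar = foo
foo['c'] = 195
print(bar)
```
{'a': 38, 'b': 10, 'c': 195}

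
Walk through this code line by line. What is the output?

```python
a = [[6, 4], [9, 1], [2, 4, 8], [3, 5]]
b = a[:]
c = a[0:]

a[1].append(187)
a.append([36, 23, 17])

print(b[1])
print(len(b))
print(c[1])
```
[9, 1, 187]
4
[9, 1, 187]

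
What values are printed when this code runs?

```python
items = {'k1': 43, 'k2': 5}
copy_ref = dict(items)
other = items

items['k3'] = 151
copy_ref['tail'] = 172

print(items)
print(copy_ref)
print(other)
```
{'k1': 43, 'k2': 5, 'k3': 151}
{'k1': 43, 'k2': 5, 'tail': 172}
{'k1': 43, 'k2': 5, 'k3': 151}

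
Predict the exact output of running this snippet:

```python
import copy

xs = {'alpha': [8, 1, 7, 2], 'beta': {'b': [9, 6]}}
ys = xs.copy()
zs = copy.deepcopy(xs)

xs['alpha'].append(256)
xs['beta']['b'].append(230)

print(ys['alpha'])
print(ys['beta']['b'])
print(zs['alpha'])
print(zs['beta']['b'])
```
[8, 1, 7, 2, 256]
[9, 6, 230]
[8, 1, 7, 2]
[9, 6]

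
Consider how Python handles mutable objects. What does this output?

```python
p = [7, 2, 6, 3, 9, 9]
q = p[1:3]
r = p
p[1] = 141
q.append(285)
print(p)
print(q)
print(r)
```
[7, 141, 6, 3, 9, 9]
[2, 6, 285]
[7, 141, 6, 3, 9, 9]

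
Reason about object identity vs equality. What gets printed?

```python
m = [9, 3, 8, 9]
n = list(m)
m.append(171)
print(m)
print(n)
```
[9, 3, 8, 9, 171]
[9, 3, 8, 9]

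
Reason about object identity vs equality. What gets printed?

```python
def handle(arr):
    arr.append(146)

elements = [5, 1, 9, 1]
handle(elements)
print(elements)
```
[5, 1, 9, 1, 146]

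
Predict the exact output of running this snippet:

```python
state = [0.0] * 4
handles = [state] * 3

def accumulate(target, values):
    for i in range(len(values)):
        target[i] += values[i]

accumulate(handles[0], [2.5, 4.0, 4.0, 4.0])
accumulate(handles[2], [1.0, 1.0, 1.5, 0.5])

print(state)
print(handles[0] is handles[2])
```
[3.5, 5.0, 5.5, 4.5]
True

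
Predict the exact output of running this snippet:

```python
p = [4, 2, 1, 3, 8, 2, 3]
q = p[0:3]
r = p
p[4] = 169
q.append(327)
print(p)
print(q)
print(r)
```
[4, 2, 1, 3, 169, 2, 3]
[4, 2, 1, 327]
[4, 2, 1, 3, 169, 2, 3]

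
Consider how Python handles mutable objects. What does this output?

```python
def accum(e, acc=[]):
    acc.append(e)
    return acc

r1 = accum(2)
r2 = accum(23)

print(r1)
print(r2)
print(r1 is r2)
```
[2, 23]
[2, 23]
True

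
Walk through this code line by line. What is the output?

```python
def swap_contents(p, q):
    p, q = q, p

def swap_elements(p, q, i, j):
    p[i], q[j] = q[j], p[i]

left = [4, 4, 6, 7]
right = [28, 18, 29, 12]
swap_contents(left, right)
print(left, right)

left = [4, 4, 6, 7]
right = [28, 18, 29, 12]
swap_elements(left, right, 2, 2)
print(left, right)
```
[4, 4, 6, 7] [28, 18, 29, 12]
[4, 4, 29, 7] [28, 18, 6, 12]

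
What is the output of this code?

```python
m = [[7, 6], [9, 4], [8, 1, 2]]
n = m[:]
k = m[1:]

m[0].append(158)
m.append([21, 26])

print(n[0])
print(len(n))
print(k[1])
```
[7, 6, 158]
3
[8, 1, 2]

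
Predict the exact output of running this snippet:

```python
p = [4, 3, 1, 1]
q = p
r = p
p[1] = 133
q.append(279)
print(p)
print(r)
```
[4, 133, 1, 1, 279]
[4, 133, 1, 1, 279]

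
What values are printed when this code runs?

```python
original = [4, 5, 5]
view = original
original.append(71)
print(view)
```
[4, 5, 5, 71]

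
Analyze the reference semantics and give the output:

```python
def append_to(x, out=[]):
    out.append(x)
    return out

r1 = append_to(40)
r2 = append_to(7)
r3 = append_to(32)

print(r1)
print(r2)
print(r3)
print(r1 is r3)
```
[40, 7, 32]
[40, 7, 32]
[40, 7, 32]
True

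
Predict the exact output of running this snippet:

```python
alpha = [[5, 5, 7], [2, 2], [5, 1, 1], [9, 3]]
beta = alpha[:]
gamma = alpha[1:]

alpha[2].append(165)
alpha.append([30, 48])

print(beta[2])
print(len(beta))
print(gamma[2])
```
[5, 1, 1, 165]
4
[9, 3]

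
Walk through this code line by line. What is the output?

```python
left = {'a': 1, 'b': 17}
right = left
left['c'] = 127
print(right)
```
{'a': 1, 'b': 17, 'c': 127}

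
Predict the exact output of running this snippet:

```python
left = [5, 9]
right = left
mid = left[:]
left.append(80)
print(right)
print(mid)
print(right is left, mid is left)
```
[5, 9, 80]
[5, 9]
True False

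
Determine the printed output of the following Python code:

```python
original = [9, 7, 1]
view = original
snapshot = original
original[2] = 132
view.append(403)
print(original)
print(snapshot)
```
[9, 7, 132, 403]
[9, 7, 132, 403]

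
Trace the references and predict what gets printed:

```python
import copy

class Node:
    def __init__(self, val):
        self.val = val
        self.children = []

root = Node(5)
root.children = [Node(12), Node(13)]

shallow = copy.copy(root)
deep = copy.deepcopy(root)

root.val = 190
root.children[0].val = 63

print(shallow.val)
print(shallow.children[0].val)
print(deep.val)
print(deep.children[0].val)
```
5
63
5
12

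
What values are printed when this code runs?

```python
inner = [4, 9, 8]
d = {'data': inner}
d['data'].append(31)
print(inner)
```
[4, 9, 8, 31]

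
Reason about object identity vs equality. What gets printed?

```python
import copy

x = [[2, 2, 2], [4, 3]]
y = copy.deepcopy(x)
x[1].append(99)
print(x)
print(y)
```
[[2, 2, 2], [4, 3, 99]]
[[2, 2, 2], [4, 3]]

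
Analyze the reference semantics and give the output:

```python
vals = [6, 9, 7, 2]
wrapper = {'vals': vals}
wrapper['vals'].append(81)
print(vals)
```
[6, 9, 7, 2, 81]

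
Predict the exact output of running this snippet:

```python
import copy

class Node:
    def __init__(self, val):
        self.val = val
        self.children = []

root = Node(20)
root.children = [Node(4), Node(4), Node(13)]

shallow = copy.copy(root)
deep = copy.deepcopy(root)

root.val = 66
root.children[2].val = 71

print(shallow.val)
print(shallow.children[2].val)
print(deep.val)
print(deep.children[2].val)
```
20
71
20
13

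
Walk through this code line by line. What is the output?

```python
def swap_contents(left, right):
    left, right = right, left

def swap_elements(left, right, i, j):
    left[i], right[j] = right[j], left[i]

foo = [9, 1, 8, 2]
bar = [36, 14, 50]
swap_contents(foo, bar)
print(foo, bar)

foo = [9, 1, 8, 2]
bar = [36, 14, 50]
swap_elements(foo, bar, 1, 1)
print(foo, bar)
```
[9, 1, 8, 2] [36, 14, 50]
[9, 14, 8, 2] [36, 1, 50]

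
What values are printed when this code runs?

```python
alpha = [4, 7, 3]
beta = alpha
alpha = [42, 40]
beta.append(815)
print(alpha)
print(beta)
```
[42, 40]
[4, 7, 3, 815]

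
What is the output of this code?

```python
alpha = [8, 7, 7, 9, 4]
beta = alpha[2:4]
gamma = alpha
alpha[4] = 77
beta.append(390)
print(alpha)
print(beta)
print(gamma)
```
[8, 7, 7, 9, 77]
[7, 9, 390]
[8, 7, 7, 9, 77]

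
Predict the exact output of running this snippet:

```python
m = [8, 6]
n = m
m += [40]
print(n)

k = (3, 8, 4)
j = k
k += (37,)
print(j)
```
[8, 6, 40]
(3, 8, 4)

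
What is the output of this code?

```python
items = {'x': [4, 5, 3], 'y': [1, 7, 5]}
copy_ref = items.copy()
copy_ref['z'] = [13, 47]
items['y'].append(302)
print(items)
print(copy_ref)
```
{'x': [4, 5, 3], 'y': [1, 7, 5, 302]}
{'x': [4, 5, 3], 'y': [1, 7, 5, 302], 'z': [13, 47]}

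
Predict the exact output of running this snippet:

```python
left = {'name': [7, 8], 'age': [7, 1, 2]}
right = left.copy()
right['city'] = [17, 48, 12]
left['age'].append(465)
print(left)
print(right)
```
{'name': [7, 8], 'age': [7, 1, 2, 465]}
{'name': [7, 8], 'age': [7, 1, 2, 465], 'city': [17, 48, 12]}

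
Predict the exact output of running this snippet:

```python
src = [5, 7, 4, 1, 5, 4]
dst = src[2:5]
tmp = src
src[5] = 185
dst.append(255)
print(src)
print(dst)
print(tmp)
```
[5, 7, 4, 1, 5, 185]
[4, 1, 5, 255]
[5, 7, 4, 1, 5, 185]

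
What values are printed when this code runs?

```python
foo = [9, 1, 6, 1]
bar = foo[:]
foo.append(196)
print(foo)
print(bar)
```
[9, 1, 6, 1, 196]
[9, 1, 6, 1]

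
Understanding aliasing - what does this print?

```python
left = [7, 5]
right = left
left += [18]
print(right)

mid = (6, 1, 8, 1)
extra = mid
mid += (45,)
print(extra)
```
[7, 5, 18]
(6, 1, 8, 1)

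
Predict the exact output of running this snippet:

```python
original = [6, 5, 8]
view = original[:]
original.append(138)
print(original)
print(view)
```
[6, 5, 8, 138]
[6, 5, 8]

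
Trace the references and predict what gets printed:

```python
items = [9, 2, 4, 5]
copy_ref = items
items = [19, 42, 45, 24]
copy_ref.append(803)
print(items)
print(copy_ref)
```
[19, 42, 45, 24]
[9, 2, 4, 5, 803]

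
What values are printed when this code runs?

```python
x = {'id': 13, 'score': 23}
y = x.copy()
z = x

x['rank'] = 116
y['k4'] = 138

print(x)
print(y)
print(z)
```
{'id': 13, 'score': 23, 'rank': 116}
{'id': 13, 'score': 23, 'k4': 138}
{'id': 13, 'score': 23, 'rank': 116}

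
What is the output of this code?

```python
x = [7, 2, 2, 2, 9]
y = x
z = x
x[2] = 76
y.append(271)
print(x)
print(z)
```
[7, 2, 76, 2, 9, 271]
[7, 2, 76, 2, 9, 271]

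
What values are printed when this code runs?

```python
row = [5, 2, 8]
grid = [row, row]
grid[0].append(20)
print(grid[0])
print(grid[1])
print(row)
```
[5, 2, 8, 20]
[5, 2, 8, 20]
[5, 2, 8, 20]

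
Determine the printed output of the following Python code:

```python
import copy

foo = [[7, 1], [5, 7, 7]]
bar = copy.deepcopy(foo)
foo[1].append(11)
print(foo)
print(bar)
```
[[7, 1], [5, 7, 7, 11]]
[[7, 1], [5, 7, 7]]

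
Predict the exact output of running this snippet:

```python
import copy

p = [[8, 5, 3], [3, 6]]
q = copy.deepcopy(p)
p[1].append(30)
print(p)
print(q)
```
[[8, 5, 3], [3, 6, 30]]
[[8, 5, 3], [3, 6]]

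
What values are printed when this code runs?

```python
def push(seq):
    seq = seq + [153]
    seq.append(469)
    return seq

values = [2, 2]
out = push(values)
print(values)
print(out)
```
[2, 2]
[2, 2, 153, 469]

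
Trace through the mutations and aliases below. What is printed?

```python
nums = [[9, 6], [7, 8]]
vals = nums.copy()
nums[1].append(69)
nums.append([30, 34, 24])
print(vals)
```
[[9, 6], [7, 8, 69]]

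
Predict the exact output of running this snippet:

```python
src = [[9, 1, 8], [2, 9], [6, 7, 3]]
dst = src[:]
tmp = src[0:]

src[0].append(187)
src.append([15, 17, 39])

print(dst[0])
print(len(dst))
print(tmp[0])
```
[9, 1, 8, 187]
3
[9, 1, 8, 187]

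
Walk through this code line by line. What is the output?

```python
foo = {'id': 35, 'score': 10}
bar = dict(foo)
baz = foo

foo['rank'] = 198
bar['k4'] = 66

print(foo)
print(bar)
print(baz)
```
{'id': 35, 'score': 10, 'rank': 198}
{'id': 35, 'score': 10, 'k4': 66}
{'id': 35, 'score': 10, 'rank': 198}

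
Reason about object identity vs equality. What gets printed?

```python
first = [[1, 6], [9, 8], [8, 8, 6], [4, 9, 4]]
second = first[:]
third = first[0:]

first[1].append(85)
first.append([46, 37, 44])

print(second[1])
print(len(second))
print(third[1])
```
[9, 8, 85]
4
[9, 8, 85]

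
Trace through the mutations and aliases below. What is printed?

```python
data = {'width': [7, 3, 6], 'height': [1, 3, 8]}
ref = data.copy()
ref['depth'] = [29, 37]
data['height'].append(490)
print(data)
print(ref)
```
{'width': [7, 3, 6], 'height': [1, 3, 8, 490]}
{'width': [7, 3, 6], 'height': [1, 3, 8, 490], 'depth': [29, 37]}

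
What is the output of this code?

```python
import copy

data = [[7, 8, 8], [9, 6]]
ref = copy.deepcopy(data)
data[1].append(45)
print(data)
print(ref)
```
[[7, 8, 8], [9, 6, 45]]
[[7, 8, 8], [9, 6]]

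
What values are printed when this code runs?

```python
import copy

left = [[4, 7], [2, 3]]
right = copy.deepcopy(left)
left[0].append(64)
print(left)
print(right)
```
[[4, 7, 64], [2, 3]]
[[4, 7], [2, 3]]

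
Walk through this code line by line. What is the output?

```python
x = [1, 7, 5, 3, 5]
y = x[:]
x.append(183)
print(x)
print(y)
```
[1, 7, 5, 3, 5, 183]
[1, 7, 5, 3, 5]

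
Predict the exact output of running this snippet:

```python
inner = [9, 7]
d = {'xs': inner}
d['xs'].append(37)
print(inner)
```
[9, 7, 37]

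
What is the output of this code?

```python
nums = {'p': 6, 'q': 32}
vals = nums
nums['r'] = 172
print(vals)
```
{'p': 6, 'q': 32, 'r': 172}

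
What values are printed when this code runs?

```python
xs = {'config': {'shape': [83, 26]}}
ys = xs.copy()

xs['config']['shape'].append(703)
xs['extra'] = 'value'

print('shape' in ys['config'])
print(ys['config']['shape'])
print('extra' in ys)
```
True
[83, 26, 703]
False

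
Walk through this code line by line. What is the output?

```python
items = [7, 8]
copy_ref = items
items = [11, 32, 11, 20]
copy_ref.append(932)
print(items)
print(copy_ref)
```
[11, 32, 11, 20]
[7, 8, 932]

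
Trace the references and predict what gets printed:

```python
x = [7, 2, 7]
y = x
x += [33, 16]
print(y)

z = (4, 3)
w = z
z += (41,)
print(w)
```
[7, 2, 7, 33, 16]
(4, 3)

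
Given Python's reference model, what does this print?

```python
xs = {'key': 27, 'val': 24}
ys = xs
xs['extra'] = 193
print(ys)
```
{'key': 27, 'val': 24, 'extra': 193}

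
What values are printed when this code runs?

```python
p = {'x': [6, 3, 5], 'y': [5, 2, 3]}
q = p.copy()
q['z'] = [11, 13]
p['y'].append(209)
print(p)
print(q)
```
{'x': [6, 3, 5], 'y': [5, 2, 3, 209]}
{'x': [6, 3, 5], 'y': [5, 2, 3, 209], 'z': [11, 13]}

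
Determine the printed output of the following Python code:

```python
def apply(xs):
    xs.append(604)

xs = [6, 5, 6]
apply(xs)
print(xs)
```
[6, 5, 6, 604]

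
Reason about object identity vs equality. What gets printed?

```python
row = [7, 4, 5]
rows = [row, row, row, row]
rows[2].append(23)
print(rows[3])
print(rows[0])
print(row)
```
[7, 4, 5, 23]
[7, 4, 5, 23]
[7, 4, 5, 23]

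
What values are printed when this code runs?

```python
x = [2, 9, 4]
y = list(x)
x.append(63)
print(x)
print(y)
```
[2, 9, 4, 63]
[2, 9, 4]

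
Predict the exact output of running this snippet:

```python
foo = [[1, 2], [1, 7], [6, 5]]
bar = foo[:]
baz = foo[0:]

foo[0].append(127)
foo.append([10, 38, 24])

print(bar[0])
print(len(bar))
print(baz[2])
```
[1, 2, 127]
3
[6, 5]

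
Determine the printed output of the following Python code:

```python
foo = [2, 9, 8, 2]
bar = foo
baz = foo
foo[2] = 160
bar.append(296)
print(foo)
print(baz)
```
[2, 9, 160, 2, 296]
[2, 9, 160, 2, 296]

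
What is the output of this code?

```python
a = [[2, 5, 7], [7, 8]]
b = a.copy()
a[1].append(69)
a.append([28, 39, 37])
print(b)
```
[[2, 5, 7], [7, 8, 69]]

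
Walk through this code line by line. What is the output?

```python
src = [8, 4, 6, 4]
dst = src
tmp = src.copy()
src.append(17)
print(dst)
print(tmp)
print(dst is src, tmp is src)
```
[8, 4, 6, 4, 17]
[8, 4, 6, 4]
True False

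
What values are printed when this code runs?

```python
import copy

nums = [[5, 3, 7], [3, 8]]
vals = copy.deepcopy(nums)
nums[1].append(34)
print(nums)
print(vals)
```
[[5, 3, 7], [3, 8, 34]]
[[5, 3, 7], [3, 8]]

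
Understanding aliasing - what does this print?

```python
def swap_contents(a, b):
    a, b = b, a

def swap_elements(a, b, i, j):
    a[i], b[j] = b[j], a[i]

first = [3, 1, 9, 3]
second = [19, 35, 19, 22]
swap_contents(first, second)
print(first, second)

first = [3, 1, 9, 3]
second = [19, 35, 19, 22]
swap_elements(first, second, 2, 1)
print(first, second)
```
[3, 1, 9, 3] [19, 35, 19, 22]
[3, 1, 35, 3] [19, 9, 19, 22]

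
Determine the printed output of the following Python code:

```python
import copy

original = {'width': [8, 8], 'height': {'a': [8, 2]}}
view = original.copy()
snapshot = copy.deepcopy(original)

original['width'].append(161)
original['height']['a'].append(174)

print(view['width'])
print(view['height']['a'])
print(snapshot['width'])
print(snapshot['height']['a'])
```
[8, 8, 161]
[8, 2, 174]
[8, 8]
[8, 2]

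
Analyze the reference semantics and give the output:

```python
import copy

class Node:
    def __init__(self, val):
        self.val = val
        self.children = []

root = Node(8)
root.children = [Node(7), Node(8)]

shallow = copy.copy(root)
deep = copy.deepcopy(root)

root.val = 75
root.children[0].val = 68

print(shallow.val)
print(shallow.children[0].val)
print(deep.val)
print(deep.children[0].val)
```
8
68
8
7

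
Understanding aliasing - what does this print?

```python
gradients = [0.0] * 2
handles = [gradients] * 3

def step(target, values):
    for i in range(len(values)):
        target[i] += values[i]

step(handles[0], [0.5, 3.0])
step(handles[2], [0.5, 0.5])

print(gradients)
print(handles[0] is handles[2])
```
[1.0, 3.5]
True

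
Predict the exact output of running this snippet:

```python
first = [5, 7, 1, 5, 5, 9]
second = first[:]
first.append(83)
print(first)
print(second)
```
[5, 7, 1, 5, 5, 9, 83]
[5, 7, 1, 5, 5, 9]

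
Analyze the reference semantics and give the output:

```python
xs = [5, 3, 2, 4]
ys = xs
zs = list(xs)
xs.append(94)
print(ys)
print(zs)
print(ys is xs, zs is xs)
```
[5, 3, 2, 4, 94]
[5, 3, 2, 4]
True False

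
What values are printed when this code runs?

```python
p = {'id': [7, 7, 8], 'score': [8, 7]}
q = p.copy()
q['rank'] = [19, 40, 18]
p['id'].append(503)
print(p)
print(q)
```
{'id': [7, 7, 8, 503], 'score': [8, 7]}
{'id': [7, 7, 8, 503], 'score': [8, 7], 'rank': [19, 40, 18]}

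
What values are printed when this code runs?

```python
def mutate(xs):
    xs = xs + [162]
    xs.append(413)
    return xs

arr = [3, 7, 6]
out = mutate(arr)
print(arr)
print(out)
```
[3, 7, 6]
[3, 7, 6, 162, 413]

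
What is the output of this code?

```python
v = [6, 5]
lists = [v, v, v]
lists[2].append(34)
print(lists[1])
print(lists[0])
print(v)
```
[6, 5, 34]
[6, 5, 34]
[6, 5, 34]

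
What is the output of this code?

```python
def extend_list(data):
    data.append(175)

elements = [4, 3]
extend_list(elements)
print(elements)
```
[4, 3, 175]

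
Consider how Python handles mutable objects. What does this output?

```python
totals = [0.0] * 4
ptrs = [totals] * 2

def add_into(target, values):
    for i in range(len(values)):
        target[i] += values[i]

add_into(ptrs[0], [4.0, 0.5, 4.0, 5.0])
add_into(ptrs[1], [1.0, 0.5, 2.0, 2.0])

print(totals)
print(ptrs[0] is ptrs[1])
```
[5.0, 1.0, 6.0, 7.0]
True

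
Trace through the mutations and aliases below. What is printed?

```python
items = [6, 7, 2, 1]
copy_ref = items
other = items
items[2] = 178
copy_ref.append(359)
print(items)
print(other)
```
[6, 7, 178, 1, 359]
[6, 7, 178, 1, 359]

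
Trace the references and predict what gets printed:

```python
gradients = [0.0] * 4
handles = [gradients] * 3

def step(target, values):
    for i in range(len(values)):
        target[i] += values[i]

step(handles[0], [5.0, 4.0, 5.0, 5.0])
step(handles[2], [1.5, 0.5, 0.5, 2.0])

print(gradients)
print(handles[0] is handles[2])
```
[6.5, 4.5, 5.5, 7.0]
True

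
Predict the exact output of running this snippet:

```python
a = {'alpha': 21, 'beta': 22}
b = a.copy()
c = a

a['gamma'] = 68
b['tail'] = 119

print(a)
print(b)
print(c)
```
{'alpha': 21, 'beta': 22, 'gamma': 68}
{'alpha': 21, 'beta': 22, 'tail': 119}
{'alpha': 21, 'beta': 22, 'gamma': 68}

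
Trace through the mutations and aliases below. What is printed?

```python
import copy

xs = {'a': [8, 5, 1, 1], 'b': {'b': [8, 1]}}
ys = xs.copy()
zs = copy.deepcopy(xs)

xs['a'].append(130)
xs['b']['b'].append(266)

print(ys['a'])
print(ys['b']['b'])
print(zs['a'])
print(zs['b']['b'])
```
[8, 5, 1, 1, 130]
[8, 1, 266]
[8, 5, 1, 1]
[8, 1]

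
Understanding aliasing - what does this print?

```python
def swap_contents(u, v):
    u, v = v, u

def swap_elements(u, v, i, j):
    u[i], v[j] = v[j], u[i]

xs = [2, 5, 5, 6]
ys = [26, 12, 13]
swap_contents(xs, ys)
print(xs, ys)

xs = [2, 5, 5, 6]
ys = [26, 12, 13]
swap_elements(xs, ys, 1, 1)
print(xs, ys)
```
[2, 5, 5, 6] [26, 12, 13]
[2, 12, 5, 6] [26, 5, 13]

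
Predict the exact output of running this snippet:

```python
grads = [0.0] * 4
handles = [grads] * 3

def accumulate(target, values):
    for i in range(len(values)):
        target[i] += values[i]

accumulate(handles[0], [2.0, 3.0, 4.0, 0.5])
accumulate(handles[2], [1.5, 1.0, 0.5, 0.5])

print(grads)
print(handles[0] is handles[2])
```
[3.5, 4.0, 4.5, 1.0]
True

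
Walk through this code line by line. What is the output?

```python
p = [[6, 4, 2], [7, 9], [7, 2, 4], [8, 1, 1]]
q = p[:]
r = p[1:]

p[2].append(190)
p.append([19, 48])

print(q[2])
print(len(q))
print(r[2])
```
[7, 2, 4, 190]
4
[8, 1, 1]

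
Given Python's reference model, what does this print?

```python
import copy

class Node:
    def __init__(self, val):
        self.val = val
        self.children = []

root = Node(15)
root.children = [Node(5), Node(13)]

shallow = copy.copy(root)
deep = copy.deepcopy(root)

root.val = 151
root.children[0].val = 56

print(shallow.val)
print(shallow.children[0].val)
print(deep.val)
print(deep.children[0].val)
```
15
56
15
5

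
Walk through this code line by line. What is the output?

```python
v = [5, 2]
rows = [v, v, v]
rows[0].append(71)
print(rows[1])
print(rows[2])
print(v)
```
[5, 2, 71]
[5, 2, 71]
[5, 2, 71]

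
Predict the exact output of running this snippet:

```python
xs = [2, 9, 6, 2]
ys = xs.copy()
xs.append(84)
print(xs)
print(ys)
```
[2, 9, 6, 2, 84]
[2, 9, 6, 2]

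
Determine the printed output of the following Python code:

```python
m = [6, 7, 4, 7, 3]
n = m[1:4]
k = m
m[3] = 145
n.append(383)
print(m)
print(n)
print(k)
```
[6, 7, 4, 145, 3]
[7, 4, 7, 383]
[6, 7, 4, 145, 3]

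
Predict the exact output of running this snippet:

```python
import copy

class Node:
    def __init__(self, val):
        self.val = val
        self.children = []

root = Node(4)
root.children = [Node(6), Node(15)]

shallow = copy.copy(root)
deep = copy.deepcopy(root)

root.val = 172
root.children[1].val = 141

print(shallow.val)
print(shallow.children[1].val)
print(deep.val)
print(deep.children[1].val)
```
4
141
4
15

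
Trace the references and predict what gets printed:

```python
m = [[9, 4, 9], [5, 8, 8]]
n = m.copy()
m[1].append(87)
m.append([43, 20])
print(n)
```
[[9, 4, 9], [5, 8, 8, 87]]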